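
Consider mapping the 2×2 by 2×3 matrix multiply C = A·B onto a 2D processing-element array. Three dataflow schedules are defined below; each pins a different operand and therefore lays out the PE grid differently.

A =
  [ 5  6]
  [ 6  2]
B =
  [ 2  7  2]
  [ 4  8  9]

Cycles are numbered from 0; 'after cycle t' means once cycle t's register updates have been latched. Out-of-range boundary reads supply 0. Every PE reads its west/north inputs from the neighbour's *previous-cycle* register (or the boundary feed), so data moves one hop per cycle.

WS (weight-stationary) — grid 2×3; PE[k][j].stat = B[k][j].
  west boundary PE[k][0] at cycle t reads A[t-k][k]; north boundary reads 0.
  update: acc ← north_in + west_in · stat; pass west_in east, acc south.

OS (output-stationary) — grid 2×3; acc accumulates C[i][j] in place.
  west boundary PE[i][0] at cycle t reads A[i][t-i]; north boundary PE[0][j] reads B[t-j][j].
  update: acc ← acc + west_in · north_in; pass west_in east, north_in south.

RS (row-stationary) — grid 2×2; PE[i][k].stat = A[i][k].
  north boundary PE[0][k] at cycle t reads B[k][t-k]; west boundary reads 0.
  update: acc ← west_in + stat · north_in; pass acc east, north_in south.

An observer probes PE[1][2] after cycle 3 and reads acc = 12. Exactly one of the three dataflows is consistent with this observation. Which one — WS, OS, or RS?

dataflow = OS

WS (2×3 grid), PE[1][2]:
  @0  [1,2]  acc 0  |  →0  ↓0
  @1  [1,2]  acc 0  |  →0  ↓0
  @2  [1,2]  acc 0  |  →0  ↓0
  @3  [1,2]  acc 64  |  →6  ↓64
OS (2×3 grid), PE[1][2]:
  @0  [1,2]  acc 0  |  →0  ↓0
  @1  [1,2]  acc 0  |  →0  ↓0
  @2  [1,2]  acc 0  |  →0  ↓0
  @3  [1,2]  acc 12  |  →6  ↓2
RS (2×2): PE[1][2] does not exist.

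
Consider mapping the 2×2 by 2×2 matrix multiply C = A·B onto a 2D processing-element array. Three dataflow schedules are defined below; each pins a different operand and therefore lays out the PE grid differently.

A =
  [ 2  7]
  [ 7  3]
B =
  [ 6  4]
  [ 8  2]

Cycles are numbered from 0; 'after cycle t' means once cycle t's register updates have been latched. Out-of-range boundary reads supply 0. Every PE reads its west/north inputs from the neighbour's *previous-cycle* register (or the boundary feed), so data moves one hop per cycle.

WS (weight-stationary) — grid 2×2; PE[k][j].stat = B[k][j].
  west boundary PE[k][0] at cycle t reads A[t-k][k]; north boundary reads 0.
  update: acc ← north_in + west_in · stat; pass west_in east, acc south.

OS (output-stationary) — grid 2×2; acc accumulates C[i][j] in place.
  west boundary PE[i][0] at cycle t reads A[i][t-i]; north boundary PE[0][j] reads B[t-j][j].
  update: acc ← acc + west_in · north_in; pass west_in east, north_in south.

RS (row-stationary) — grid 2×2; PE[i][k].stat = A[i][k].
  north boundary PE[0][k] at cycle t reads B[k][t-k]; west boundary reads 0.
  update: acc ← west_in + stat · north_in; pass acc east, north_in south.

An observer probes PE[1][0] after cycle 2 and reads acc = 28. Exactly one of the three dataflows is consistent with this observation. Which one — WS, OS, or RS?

Under WS (2×2), PE[1][0]:
  cycle 0: PE[1][0] → acc 0, east 0, south 0
  cycle 1: PE[1][0] → acc 68, east 7, south 68
  cycle 2: PE[1][0] → acc 66, east 3, south 66
Under OS (2×2), PE[1][0]:
  cycle 0: PE[1][0] → acc 0, east 0, south 0
  cycle 1: PE[1][0] → acc 42, east 7, south 6
  cycle 2: PE[1][0] → acc 66, east 3, south 8
Under RS (2×2), PE[1][0]:
  cycle 0: PE[1][0] → acc 0, east 0, south 0
  cycle 1: PE[1][0] → acc 42, east 42, south 6
  cycle 2: PE[1][0] → acc 28, east 28, south 4

dataflow = RS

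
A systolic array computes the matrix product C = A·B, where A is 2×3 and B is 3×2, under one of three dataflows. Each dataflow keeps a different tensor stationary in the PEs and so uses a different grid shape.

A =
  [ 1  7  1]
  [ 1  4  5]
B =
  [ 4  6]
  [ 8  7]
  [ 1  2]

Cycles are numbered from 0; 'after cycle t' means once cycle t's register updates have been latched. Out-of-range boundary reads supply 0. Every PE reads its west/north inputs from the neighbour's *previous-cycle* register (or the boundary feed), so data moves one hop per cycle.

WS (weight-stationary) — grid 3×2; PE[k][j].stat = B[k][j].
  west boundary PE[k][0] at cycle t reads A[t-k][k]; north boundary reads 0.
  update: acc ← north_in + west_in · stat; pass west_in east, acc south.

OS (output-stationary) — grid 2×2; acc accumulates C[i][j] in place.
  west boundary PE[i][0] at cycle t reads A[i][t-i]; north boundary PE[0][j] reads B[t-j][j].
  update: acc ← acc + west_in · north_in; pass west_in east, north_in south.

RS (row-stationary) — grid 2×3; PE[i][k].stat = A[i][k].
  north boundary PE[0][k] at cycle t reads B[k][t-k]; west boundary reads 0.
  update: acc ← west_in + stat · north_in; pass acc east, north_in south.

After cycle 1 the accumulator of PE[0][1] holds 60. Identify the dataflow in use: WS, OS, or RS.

— WS: 3×2; PE[0][1] trace:
  @0  [0,1]  acc 0  |  →0  ↓0
  @1  [0,1]  acc 6  |  →1  ↓6
— OS: 2×2; PE[0][1] trace:
  @0  [0,1]  acc 0  |  →0  ↓0
  @1  [0,1]  acc 6  |  →1  ↓6
— RS: 2×3; PE[0][1] trace:
  @0  [0,1]  acc 0  |  →0  ↓0
  @1  [0,1]  acc 60  |  →60  ↓8

dataflow = RS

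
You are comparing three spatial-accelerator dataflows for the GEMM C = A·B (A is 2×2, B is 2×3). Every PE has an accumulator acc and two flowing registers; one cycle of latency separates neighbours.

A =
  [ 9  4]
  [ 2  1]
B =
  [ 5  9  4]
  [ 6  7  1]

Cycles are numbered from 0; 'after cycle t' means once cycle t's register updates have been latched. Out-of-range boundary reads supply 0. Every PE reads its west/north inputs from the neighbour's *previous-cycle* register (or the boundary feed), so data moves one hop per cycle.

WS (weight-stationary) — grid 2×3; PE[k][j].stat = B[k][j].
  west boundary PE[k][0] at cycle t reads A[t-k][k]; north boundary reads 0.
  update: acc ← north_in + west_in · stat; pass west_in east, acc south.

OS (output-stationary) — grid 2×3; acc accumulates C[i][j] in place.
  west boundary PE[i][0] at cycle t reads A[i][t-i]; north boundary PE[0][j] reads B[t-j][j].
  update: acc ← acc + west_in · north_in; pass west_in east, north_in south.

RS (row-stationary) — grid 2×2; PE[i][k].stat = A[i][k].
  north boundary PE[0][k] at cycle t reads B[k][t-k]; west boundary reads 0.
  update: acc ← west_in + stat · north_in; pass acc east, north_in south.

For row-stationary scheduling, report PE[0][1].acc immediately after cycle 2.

RS on a 2×2 grid — tracing PE[0][1] and its feeders:
  [0] (0,0) acc=45 (h:45 v:5)
  [0] (0,1) acc=0 (h:0 v:0)
  [1] (0,0) acc=81 (h:81 v:9)
  [1] (0,1) acc=69 (h:69 v:6)
  [2] (0,0) acc=36 (h:36 v:4)
  [2] (0,1) acc=109 (h:109 v:7)

PE[0][1].acc = 109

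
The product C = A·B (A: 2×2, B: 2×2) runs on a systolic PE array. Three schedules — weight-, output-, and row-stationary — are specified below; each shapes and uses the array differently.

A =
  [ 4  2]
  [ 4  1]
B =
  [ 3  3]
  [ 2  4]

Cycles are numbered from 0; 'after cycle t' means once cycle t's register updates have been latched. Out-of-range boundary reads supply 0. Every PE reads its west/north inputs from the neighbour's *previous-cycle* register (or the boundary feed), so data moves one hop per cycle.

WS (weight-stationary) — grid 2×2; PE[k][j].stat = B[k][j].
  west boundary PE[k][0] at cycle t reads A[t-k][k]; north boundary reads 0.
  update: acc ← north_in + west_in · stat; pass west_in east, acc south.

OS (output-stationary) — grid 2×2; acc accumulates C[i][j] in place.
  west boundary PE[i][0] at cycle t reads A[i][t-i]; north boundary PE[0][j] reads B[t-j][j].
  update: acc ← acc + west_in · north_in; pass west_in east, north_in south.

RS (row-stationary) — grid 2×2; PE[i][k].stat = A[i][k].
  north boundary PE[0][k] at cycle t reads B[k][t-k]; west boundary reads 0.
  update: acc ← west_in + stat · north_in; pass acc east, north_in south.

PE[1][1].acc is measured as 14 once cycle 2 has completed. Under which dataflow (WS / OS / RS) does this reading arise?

WS (2×2 grid), PE[1][1]:
  0: (1,1).acc=0  regs=<0,0>
  1: (1,1).acc=0  regs=<0,0>
  2: (1,1).acc=20  regs=<2,20>
OS (2×2 grid), PE[1][1]:
  0: (1,1).acc=0  regs=<0,0>
  1: (1,1).acc=0  regs=<0,0>
  2: (1,1).acc=12  regs=<4,3>
RS (2×2 grid), PE[1][1]:
  0: (1,1).acc=0  regs=<0,0>
  1: (1,1).acc=0  regs=<0,0>
  2: (1,1).acc=14  regs=<14,2>

dataflow = RS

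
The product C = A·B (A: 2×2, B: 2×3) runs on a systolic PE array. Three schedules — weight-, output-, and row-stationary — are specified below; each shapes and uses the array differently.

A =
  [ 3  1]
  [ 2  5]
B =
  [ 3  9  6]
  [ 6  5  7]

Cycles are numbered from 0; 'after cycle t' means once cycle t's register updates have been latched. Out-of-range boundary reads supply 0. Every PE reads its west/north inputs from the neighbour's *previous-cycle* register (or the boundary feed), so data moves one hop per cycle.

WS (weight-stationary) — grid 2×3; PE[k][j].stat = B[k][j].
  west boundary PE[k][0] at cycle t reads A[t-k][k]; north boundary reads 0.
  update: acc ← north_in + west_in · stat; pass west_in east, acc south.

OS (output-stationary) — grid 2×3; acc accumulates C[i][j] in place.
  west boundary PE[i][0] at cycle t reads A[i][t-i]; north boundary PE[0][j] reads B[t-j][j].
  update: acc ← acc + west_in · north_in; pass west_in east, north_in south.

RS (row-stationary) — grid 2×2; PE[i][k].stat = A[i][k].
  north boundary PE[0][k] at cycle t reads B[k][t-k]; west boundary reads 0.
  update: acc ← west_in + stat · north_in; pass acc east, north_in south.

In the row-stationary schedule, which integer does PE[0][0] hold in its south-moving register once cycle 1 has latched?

RS on a 2×2 grid — tracing PE[0][0] and its feeders:
  @0  [0,0]  acc 9  |  →9  ↓3
  @1  [0,0]  acc 27  |  →27  ↓9

register = 9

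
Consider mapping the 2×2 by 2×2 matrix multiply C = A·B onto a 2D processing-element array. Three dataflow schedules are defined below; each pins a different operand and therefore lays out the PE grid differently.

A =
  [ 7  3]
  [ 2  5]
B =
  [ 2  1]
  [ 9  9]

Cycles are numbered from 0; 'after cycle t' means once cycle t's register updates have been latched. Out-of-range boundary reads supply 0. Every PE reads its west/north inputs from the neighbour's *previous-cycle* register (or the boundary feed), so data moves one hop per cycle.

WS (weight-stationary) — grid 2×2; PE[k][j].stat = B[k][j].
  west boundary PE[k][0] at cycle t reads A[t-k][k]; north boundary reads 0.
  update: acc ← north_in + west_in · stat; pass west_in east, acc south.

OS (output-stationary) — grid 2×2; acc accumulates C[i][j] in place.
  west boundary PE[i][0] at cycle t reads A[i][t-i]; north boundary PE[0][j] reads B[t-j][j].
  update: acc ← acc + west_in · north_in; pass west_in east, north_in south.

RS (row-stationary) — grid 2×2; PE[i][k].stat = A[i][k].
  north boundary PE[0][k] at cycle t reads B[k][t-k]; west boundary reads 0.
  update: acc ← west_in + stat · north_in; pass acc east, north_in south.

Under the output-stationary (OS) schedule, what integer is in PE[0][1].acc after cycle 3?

OS 2×2: PE[0][1] cycle-by-cycle (with neighbour feeds):
  [0] (0,0) acc=14 (h:7 v:2)
  [0] (0,1) acc=0 (h:0 v:0)
  [1] (0,0) acc=41 (h:3 v:9)
  [1] (0,1) acc=7 (h:7 v:1)
  [2] (0,0) acc=41 (h:0 v:0)
  [2] (0,1) acc=34 (h:3 v:9)
  [3] (0,0) acc=41 (h:0 v:0)
  [3] (0,1) acc=34 (h:0 v:0)

PE[0][1].acc = 34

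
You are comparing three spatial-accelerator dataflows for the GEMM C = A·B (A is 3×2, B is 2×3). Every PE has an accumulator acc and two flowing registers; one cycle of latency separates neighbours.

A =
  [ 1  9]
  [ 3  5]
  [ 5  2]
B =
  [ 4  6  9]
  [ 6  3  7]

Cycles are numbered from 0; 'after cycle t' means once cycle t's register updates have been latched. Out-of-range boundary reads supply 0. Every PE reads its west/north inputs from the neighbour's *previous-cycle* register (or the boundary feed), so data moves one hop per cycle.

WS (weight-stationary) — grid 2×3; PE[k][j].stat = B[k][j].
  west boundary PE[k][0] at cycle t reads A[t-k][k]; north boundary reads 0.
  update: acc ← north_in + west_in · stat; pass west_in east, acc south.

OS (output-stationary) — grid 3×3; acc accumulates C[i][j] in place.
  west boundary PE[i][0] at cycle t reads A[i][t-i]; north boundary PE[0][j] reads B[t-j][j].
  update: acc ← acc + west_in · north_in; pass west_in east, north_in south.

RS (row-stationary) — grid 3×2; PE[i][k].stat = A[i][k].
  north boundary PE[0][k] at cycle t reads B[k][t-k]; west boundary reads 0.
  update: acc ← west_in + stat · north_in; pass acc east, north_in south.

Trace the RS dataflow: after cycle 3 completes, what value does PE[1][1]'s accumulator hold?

RS 3×2: PE[1][1] cycle-by-cycle (with neighbour feeds):
  0: (0,1).acc=0  regs=<0,0>
  0: (1,0).acc=0  regs=<0,0>
  0: (1,1).acc=0  regs=<0,0>
  1: (0,1).acc=58  regs=<58,6>
  1: (1,0).acc=12  regs=<12,4>
  1: (1,1).acc=0  regs=<0,0>
  2: (0,1).acc=33  regs=<33,3>
  2: (1,0).acc=18  regs=<18,6>
  2: (1,1).acc=42  regs=<42,6>
  3: (0,1).acc=72  regs=<72,7>
  3: (1,0).acc=27  regs=<27,9>
  3: (1,1).acc=33  regs=<33,3>

PE[1][1].acc = 33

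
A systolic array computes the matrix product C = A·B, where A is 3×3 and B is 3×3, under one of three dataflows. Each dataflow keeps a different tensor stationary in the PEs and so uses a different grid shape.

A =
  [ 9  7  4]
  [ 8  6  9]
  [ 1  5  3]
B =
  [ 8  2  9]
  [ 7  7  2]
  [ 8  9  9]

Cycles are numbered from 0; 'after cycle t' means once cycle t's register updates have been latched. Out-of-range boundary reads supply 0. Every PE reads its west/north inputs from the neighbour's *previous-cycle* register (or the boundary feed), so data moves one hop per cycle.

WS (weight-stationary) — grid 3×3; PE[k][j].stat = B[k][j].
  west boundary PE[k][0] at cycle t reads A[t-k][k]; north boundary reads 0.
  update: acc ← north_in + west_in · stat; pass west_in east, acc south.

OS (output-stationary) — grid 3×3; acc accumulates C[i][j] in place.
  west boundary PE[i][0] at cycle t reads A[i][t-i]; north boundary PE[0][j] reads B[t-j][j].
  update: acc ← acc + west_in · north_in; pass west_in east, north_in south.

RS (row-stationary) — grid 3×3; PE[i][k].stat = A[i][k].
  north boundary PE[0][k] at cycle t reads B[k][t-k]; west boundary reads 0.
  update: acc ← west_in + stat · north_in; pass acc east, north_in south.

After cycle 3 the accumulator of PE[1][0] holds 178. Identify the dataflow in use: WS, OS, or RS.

WS [3×3] PE[1][0] across cycles:
  t=0 PE[1][0]: acc=0 h=0 v=0
  t=1 PE[1][0]: acc=121 h=7 v=121
  t=2 PE[1][0]: acc=106 h=6 v=106
  t=3 PE[1][0]: acc=43 h=5 v=43
OS [3×3] PE[1][0] across cycles:
  t=0 PE[1][0]: acc=0 h=0 v=0
  t=1 PE[1][0]: acc=64 h=8 v=8
  t=2 PE[1][0]: acc=106 h=6 v=7
  t=3 PE[1][0]: acc=178 h=9 v=8
RS [3×3] PE[1][0] across cycles:
  t=0 PE[1][0]: acc=0 h=0 v=0
  t=1 PE[1][0]: acc=64 h=64 v=8
  t=2 PE[1][0]: acc=16 h=16 v=2
  t=3 PE[1][0]: acc=72 h=72 v=9

dataflow = OS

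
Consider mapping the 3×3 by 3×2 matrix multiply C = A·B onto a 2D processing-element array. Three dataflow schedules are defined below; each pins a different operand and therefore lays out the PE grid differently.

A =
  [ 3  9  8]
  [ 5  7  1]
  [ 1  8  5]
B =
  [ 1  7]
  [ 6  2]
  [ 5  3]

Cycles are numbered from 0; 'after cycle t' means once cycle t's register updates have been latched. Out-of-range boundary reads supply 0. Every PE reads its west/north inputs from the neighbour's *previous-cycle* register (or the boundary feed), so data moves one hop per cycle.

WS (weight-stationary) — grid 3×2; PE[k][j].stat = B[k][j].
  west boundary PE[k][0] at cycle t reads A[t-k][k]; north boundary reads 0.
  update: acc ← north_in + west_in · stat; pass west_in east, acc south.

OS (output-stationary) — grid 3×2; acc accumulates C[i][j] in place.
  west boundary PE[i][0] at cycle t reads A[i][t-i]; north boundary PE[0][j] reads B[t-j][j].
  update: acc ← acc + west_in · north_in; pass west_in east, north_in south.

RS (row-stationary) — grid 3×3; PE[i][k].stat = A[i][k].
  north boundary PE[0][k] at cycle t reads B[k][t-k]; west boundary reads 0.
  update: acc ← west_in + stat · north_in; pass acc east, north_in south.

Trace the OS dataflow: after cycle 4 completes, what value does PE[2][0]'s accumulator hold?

Tracing OS — 3×2 array, target PE[2][0]:
  [0] (1,0) acc=0 (h:0 v:0)
  [0] (2,0) acc=0 (h:0 v:0)
  [1] (1,0) acc=5 (h:5 v:1)
  [1] (2,0) acc=0 (h:0 v:0)
  [2] (1,0) acc=47 (h:7 v:6)
  [2] (2,0) acc=1 (h:1 v:1)
  [3] (1,0) acc=52 (h:1 v:5)
  [3] (2,0) acc=49 (h:8 v:6)
  [4] (1,0) acc=52 (h:0 v:0)
  [4] (2,0) acc=74 (h:5 v:5)

PE[2][0].acc = 74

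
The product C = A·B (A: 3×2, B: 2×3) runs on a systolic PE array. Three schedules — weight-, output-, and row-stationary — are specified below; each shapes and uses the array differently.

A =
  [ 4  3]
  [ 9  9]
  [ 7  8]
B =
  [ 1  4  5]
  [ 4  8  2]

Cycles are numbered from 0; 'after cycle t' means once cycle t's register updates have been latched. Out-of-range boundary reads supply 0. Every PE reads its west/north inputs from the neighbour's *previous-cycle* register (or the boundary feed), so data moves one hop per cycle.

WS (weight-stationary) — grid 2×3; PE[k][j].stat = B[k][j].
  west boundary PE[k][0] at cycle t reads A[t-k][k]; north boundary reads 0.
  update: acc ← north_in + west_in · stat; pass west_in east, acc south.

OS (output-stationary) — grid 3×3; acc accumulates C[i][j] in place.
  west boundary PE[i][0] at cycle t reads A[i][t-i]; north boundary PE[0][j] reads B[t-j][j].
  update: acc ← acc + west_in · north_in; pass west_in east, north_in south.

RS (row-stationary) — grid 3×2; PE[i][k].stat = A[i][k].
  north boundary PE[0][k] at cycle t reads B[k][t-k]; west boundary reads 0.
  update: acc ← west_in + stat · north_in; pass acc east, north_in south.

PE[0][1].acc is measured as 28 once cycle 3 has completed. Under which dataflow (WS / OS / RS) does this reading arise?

dataflow = WS

— WS: 2×3; PE[0][1] trace:
  c0 r0c1: 0 / 0 / 0
  c1 r0c1: 16 / 4 / 16
  c2 r0c1: 36 / 9 / 36
  c3 r0c1: 28 / 7 / 28
— OS: 3×3; PE[0][1] trace:
  c0 r0c1: 0 / 0 / 0
  c1 r0c1: 16 / 4 / 4
  c2 r0c1: 40 / 3 / 8
  c3 r0c1: 40 / 0 / 0
— RS: 3×2; PE[0][1] trace:
  c0 r0c1: 0 / 0 / 0
  c1 r0c1: 16 / 16 / 4
  c2 r0c1: 40 / 40 / 8
  c3 r0c1: 26 / 26 / 2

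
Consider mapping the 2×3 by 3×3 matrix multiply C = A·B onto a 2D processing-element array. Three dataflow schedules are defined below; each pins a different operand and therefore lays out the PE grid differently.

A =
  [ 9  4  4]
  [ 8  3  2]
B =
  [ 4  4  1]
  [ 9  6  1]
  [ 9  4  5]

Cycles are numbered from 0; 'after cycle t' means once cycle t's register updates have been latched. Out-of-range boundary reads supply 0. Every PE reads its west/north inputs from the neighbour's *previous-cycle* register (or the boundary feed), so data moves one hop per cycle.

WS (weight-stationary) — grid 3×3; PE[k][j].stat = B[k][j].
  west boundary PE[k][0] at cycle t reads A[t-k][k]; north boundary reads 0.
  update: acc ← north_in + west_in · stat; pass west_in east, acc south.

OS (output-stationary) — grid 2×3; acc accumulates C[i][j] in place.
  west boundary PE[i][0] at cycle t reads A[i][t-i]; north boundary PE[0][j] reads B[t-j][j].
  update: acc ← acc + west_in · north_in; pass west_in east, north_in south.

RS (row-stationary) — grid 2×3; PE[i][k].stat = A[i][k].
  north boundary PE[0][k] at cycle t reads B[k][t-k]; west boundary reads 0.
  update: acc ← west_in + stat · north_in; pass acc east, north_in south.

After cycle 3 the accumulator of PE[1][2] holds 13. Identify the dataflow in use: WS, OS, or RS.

— WS: 3×3; PE[1][2] trace:
  [0] (1,2) acc=0 (h:0 v:0)
  [1] (1,2) acc=0 (h:0 v:0)
  [2] (1,2) acc=0 (h:0 v:0)
  [3] (1,2) acc=13 (h:4 v:13)
— OS: 2×3; PE[1][2] trace:
  [0] (1,2) acc=0 (h:0 v:0)
  [1] (1,2) acc=0 (h:0 v:0)
  [2] (1,2) acc=0 (h:0 v:0)
  [3] (1,2) acc=8 (h:8 v:1)
— RS: 2×3; PE[1][2] trace:
  [0] (1,2) acc=0 (h:0 v:0)
  [1] (1,2) acc=0 (h:0 v:0)
  [2] (1,2) acc=0 (h:0 v:0)
  [3] (1,2) acc=77 (h:77 v:9)

dataflow = WS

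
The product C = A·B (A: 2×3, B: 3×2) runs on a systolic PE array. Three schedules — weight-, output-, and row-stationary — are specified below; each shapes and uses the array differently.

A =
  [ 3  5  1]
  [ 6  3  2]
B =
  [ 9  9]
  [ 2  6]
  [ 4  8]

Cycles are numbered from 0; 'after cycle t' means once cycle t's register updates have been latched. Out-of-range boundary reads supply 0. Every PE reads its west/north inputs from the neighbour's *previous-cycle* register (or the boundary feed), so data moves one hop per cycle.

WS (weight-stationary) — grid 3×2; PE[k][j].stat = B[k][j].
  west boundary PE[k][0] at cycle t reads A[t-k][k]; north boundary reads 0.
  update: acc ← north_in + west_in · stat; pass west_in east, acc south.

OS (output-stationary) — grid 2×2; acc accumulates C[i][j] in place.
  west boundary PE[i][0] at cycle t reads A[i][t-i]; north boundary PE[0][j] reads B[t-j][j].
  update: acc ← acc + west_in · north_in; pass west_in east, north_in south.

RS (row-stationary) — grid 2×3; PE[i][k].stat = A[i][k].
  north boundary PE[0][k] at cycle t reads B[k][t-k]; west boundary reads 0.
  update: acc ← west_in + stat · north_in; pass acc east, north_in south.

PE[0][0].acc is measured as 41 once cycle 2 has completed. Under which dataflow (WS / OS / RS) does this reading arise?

— WS: 3×2; PE[0][0] trace:
  step 0 · PE0,0: acc=27; fwd→3 fwd↓27
  step 1 · PE0,0: acc=54; fwd→6 fwd↓54
  step 2 · PE0,0: acc=0; fwd→0 fwd↓0
— OS: 2×2; PE[0][0] trace:
  step 0 · PE0,0: acc=27; fwd→3 fwd↓9
  step 1 · PE0,0: acc=37; fwd→5 fwd↓2
  step 2 · PE0,0: acc=41; fwd→1 fwd↓4
— RS: 2×3; PE[0][0] trace:
  step 0 · PE0,0: acc=27; fwd→27 fwd↓9
  step 1 · PE0,0: acc=27; fwd→27 fwd↓9
  step 2 · PE0,0: acc=0; fwd→0 fwd↓0

dataflow = OS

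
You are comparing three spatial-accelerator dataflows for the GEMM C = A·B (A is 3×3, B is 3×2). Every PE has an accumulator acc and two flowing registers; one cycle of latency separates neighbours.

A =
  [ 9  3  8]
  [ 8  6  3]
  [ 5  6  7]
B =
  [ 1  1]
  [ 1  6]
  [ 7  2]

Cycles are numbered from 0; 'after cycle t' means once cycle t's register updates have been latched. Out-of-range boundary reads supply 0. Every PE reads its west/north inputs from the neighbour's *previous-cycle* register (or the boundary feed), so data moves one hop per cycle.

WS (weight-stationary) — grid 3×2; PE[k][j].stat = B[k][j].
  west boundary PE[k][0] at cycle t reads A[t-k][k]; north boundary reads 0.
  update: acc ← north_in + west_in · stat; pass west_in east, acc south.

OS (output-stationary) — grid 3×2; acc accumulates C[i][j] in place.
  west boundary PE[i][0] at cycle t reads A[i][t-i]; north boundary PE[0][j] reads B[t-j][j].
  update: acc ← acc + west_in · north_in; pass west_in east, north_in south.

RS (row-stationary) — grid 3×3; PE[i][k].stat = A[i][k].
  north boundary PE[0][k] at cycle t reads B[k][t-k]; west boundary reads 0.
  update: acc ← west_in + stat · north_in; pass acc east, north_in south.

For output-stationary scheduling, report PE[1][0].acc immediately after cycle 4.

Tracing OS — 3×2 array, target PE[1][0]:
  0: (0,0).acc=9  regs=<9,1>
  0: (1,0).acc=0  regs=<0,0>
  1: (0,0).acc=12  regs=<3,1>
  1: (1,0).acc=8  regs=<8,1>
  2: (0,0).acc=68  regs=<8,7>
  2: (1,0).acc=14  regs=<6,1>
  3: (0,0).acc=68  regs=<0,0>
  3: (1,0).acc=35  regs=<3,7>
  4: (0,0).acc=68  regs=<0,0>
  4: (1,0).acc=35  regs=<0,0>

PE[1][0].acc = 35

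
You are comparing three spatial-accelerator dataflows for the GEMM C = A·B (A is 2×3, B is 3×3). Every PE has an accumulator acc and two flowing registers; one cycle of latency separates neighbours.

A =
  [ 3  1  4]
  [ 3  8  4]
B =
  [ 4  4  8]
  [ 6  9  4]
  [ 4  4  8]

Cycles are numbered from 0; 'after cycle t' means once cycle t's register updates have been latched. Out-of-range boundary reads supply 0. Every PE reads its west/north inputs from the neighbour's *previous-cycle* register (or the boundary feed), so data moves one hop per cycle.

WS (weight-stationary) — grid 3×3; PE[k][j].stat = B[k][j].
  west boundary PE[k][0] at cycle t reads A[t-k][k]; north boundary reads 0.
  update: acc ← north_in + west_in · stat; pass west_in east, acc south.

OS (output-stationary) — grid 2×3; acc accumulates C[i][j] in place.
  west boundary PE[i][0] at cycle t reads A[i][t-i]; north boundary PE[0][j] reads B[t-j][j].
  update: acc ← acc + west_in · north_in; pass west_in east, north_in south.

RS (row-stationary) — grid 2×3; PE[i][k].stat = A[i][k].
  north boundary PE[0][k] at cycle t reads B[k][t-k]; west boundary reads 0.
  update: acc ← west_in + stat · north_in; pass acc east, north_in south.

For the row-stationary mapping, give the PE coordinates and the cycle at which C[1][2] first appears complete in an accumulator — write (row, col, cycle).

Under RS, C[1][2] lands at PE[1][2]:
  t=0 PE[1][2]: acc=0 h=0 v=0
  t=1 PE[1][2]: acc=0 h=0 v=0
  t=2 PE[1][2]: acc=0 h=0 v=0
  t=3 PE[1][2]: acc=76 h=76 v=4
  t=4 PE[1][2]: acc=100 h=100 v=4
  t=5 PE[1][2]: acc=88 h=88 v=8

(row, col, cycle) = (1, 2, 5)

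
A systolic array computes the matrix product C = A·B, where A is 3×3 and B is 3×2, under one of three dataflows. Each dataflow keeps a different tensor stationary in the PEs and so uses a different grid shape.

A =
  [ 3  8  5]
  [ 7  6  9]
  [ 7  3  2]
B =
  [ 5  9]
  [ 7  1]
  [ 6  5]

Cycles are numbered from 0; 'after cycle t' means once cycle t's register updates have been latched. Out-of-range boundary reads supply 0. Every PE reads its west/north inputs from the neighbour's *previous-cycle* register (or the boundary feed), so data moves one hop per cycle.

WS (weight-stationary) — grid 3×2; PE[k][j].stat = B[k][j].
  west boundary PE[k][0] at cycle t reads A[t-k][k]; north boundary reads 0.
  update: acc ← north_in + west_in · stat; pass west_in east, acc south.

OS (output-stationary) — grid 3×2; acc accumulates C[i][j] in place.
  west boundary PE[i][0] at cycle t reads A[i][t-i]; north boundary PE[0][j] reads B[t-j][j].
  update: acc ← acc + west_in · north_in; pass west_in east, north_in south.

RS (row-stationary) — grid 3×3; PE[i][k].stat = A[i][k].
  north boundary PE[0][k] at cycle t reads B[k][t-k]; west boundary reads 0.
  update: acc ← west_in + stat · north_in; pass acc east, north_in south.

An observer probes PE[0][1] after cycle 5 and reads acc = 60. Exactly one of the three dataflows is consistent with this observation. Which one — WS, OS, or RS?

Under WS (3×2), PE[0][1]:
  @0  [0,1]  acc 0  |  →0  ↓0
  @1  [0,1]  acc 27  |  →3  ↓27
  @2  [0,1]  acc 63  |  →7  ↓63
  @3  [0,1]  acc 63  |  →7  ↓63
  @4  [0,1]  acc 0  |  →0  ↓0
  @5  [0,1]  acc 0  |  →0  ↓0
Under OS (3×2), PE[0][1]:
  @0  [0,1]  acc 0  |  →0  ↓0
  @1  [0,1]  acc 27  |  →3  ↓9
  @2  [0,1]  acc 35  |  →8  ↓1
  @3  [0,1]  acc 60  |  →5  ↓5
  @4  [0,1]  acc 60  |  →0  ↓0
  @5  [0,1]  acc 60  |  →0  ↓0
Under RS (3×3), PE[0][1]:
  @0  [0,1]  acc 0  |  →0  ↓0
  @1  [0,1]  acc 71  |  →71  ↓7
  @2  [0,1]  acc 35  |  →35  ↓1
  @3  [0,1]  acc 0  |  →0  ↓0
  @4  [0,1]  acc 0  |  →0  ↓0
  @5  [0,1]  acc 0  |  →0  ↓0

dataflow = OS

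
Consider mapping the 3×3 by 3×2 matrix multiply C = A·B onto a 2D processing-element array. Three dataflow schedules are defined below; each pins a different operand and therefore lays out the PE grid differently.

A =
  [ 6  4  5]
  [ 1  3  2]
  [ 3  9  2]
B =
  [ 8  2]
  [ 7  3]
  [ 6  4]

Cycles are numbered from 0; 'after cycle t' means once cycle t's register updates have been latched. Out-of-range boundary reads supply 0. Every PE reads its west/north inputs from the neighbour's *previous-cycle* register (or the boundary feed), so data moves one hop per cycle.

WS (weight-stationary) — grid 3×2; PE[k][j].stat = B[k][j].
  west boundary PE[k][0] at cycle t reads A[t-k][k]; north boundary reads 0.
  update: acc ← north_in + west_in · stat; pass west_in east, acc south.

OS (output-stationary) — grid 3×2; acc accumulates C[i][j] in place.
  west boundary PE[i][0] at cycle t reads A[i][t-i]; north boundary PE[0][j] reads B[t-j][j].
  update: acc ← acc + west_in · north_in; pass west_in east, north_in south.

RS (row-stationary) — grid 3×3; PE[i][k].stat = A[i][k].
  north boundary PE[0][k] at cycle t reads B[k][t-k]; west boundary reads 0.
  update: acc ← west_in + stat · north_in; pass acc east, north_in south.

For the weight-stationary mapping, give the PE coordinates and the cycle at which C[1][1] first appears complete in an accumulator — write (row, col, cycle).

(row, col, cycle) = (2, 1, 4)

Under WS, C[1][1] lands at PE[2][1]:
  t=0 PE[2][1]: acc=0 h=0 v=0
  t=1 PE[2][1]: acc=0 h=0 v=0
  t=2 PE[2][1]: acc=0 h=0 v=0
  t=3 PE[2][1]: acc=44 h=5 v=44
  t=4 PE[2][1]: acc=19 h=2 v=19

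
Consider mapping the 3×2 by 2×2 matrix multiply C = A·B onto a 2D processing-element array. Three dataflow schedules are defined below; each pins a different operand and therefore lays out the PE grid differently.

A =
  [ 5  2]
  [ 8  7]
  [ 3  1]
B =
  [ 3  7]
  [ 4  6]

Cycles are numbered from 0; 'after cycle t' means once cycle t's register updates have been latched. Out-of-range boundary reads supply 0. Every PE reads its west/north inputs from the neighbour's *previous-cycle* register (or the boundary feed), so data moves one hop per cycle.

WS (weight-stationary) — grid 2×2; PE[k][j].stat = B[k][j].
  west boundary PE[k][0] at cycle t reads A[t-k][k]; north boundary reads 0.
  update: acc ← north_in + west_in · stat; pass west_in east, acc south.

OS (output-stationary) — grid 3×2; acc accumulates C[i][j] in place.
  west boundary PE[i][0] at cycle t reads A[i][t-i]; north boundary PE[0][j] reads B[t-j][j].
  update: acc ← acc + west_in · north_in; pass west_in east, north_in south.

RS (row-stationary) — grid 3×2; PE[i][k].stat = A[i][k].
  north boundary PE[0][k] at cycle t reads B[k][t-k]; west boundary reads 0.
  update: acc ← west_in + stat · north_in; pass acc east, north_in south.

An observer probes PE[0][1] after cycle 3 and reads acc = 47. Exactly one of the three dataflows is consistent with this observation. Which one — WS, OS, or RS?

dataflow = OS

Under WS (2×2), PE[0][1]:
  [0] (0,1) acc=0 (h:0 v:0)
  [1] (0,1) acc=35 (h:5 v:35)
  [2] (0,1) acc=56 (h:8 v:56)
  [3] (0,1) acc=21 (h:3 v:21)
Under OS (3×2), PE[0][1]:
  [0] (0,1) acc=0 (h:0 v:0)
  [1] (0,1) acc=35 (h:5 v:7)
  [2] (0,1) acc=47 (h:2 v:6)
  [3] (0,1) acc=47 (h:0 v:0)
Under RS (3×2), PE[0][1]:
  [0] (0,1) acc=0 (h:0 v:0)
  [1] (0,1) acc=23 (h:23 v:4)
  [2] (0,1) acc=47 (h:47 v:6)
  [3] (0,1) acc=0 (h:0 v:0)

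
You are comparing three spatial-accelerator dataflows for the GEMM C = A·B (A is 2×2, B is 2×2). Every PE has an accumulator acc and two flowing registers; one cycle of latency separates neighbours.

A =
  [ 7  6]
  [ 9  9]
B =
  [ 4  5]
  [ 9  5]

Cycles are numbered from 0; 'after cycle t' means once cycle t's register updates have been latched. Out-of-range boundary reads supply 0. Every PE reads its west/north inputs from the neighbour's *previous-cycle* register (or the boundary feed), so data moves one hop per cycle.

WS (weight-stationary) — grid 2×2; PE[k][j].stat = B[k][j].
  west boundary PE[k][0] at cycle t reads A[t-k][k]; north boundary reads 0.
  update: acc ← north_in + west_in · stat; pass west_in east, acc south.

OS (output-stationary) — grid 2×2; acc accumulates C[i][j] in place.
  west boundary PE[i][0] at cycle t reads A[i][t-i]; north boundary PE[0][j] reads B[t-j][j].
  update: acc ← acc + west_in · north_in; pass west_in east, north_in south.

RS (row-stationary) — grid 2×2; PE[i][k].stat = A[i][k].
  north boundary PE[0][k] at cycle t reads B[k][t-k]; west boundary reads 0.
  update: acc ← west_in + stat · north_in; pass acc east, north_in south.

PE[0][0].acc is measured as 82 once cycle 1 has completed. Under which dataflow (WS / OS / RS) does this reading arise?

dataflow = OS

WS (2×2 grid), PE[0][0]:
  step 0 · PE0,0: acc=28; fwd→7 fwd↓28
  step 1 · PE0,0: acc=36; fwd→9 fwd↓36
OS (2×2 grid), PE[0][0]:
  step 0 · PE0,0: acc=28; fwd→7 fwd↓4
  step 1 · PE0,0: acc=82; fwd→6 fwd↓9
RS (2×2 grid), PE[0][0]:
  step 0 · PE0,0: acc=28; fwd→28 fwd↓4
  step 1 · PE0,0: acc=35; fwd→35 fwd↓5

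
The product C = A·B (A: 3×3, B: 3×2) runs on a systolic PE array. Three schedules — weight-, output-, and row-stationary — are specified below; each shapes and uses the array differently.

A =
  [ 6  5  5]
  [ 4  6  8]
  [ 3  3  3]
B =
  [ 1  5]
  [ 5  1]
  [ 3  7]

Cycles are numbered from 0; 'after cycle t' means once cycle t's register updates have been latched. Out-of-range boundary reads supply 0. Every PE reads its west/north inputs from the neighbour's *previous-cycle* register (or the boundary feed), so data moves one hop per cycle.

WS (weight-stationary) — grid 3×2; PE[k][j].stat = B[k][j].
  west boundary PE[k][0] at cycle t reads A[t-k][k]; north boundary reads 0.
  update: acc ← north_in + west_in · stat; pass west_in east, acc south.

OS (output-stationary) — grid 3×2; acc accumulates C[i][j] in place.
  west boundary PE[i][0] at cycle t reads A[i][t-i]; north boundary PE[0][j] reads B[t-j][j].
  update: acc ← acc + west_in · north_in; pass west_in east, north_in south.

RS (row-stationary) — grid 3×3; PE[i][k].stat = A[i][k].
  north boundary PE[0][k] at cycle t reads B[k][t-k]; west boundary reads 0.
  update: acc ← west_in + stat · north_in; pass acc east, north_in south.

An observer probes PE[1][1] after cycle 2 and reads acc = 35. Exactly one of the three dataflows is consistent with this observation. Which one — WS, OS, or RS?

dataflow = WS

WS [3×2] PE[1][1] across cycles:
  cycle 0: PE[1][1] → acc 0, east 0, south 0
  cycle 1: PE[1][1] → acc 0, east 0, south 0
  cycle 2: PE[1][1] → acc 35, east 5, south 35
OS [3×2] PE[1][1] across cycles:
  cycle 0: PE[1][1] → acc 0, east 0, south 0
  cycle 1: PE[1][1] → acc 0, east 0, south 0
  cycle 2: PE[1][1] → acc 20, east 4, south 5
RS [3×3] PE[1][1] across cycles:
  cycle 0: PE[1][1] → acc 0, east 0, south 0
  cycle 1: PE[1][1] → acc 0, east 0, south 0
  cycle 2: PE[1][1] → acc 34, east 34, south 5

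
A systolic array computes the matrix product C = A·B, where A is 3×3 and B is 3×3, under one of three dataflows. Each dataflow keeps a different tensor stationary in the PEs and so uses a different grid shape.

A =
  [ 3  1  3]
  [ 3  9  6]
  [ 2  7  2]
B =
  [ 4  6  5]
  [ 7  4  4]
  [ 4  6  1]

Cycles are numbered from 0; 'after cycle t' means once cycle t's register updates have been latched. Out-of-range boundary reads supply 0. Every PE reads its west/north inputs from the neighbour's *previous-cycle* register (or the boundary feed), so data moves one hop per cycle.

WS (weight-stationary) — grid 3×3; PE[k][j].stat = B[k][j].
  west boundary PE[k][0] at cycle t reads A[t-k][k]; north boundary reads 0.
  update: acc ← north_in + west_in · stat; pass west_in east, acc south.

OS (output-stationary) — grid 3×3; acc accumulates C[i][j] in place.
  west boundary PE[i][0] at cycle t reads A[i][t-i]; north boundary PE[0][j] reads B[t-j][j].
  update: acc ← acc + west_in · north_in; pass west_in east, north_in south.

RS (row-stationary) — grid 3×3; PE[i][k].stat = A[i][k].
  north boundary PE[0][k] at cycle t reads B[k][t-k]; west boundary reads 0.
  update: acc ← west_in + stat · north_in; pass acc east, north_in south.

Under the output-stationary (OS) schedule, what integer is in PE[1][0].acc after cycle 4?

PE[1][0].acc = 99

OS (3×3). Following PE[1][0] plus its west/north inputs:
  @0  [0,0]  acc 12  |  →3  ↓4
  @0  [1,0]  acc 0  |  →0  ↓0
  @1  [0,0]  acc 19  |  →1  ↓7
  @1  [1,0]  acc 12  |  →3  ↓4
  @2  [0,0]  acc 31  |  →3  ↓4
  @2  [1,0]  acc 75  |  →9  ↓7
  @3  [0,0]  acc 31  |  →0  ↓0
  @3  [1,0]  acc 99  |  →6  ↓4
  @4  [0,0]  acc 31  |  →0  ↓0
  @4  [1,0]  acc 99  |  →0  ↓0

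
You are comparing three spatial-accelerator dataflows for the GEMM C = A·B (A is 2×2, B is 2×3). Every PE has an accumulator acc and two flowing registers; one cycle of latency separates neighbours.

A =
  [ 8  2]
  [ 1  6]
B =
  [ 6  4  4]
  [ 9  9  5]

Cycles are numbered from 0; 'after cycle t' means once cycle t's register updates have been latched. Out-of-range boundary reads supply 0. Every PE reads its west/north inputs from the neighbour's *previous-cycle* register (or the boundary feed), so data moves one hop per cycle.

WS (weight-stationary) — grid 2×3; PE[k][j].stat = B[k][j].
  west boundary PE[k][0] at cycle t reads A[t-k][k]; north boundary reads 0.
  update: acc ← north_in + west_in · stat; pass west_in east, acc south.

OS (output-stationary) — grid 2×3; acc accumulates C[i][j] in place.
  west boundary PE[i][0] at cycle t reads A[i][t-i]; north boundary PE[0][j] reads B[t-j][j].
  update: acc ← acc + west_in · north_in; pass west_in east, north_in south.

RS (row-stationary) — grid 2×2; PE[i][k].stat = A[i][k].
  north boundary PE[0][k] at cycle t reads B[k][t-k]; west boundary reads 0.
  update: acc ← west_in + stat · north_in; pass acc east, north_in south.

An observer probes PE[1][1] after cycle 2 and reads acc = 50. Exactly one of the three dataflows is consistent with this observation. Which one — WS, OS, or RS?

dataflow = WS

— WS: 2×3; PE[1][1] trace:
  c0 r1c1: 0 / 0 / 0
  c1 r1c1: 0 / 0 / 0
  c2 r1c1: 50 / 2 / 50
— OS: 2×3; PE[1][1] trace:
  c0 r1c1: 0 / 0 / 0
  c1 r1c1: 0 / 0 / 0
  c2 r1c1: 4 / 1 / 4
— RS: 2×2; PE[1][1] trace:
  c0 r1c1: 0 / 0 / 0
  c1 r1c1: 0 / 0 / 0
  c2 r1c1: 60 / 60 / 9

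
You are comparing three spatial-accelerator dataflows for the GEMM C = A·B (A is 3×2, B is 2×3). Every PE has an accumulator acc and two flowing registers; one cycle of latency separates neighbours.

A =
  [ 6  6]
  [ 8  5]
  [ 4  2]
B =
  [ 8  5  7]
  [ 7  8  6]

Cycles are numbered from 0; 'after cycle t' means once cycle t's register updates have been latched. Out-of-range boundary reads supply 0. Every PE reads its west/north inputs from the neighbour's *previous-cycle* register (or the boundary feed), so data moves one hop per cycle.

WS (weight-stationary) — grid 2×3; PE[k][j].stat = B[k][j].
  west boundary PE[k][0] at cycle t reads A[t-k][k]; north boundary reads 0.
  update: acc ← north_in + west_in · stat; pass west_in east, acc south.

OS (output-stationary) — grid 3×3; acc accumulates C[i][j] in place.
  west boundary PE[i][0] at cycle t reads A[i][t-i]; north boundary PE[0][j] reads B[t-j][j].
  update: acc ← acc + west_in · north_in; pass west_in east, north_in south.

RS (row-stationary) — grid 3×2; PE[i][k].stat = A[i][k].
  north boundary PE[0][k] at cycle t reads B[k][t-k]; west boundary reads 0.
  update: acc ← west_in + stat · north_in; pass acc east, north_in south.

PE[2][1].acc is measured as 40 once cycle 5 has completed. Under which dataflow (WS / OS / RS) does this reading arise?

— WS: 2×3 array has no PE[2][1].
OS (3×3 grid), PE[2][1]:
  t=0 PE[2][1]: acc=0 h=0 v=0
  t=1 PE[2][1]: acc=0 h=0 v=0
  t=2 PE[2][1]: acc=0 h=0 v=0
  t=3 PE[2][1]: acc=20 h=4 v=5
  t=4 PE[2][1]: acc=36 h=2 v=8
  t=5 PE[2][1]: acc=36 h=0 v=0
RS (3×2 grid), PE[2][1]:
  t=0 PE[2][1]: acc=0 h=0 v=0
  t=1 PE[2][1]: acc=0 h=0 v=0
  t=2 PE[2][1]: acc=0 h=0 v=0
  t=3 PE[2][1]: acc=46 h=46 v=7
  t=4 PE[2][1]: acc=36 h=36 v=8
  t=5 PE[2][1]: acc=40 h=40 v=6

dataflow = RS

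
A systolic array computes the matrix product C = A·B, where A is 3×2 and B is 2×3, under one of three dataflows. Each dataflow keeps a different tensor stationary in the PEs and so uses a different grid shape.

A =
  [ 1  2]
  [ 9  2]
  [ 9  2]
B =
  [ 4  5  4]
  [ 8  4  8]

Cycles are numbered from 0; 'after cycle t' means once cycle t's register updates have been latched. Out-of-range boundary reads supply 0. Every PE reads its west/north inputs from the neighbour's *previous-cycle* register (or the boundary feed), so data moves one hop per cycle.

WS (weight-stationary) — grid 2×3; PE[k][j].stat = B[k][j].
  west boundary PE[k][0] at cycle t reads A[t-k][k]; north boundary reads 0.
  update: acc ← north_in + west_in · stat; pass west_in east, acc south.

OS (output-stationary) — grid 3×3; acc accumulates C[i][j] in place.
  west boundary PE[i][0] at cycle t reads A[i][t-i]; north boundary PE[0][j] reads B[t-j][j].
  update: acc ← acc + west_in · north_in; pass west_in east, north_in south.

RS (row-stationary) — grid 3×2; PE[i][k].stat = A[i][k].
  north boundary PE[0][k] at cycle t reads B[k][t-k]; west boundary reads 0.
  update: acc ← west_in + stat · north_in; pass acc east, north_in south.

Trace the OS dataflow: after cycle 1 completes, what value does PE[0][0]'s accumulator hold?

Tracing OS — 3×3 array, target PE[0][0]:
  @0  [0,0]  acc 4  |  →1  ↓4
  @1  [0,0]  acc 20  |  →2  ↓8

PE[0][0].acc = 20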